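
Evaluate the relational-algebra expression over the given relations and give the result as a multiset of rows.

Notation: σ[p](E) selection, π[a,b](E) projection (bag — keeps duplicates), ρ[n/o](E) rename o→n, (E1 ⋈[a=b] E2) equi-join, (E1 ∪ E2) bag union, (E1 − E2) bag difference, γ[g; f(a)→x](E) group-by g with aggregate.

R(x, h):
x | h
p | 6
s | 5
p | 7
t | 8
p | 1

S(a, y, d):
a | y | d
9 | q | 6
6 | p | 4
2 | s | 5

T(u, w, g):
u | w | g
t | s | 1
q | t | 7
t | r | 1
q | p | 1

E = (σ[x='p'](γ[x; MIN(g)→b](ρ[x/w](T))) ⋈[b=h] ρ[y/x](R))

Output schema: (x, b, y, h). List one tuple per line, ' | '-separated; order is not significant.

Stepwise |·|:
  T → 4
  ρ[x/w](T) → 4
  γ[x; MIN(g)→b](ρ[x/w](T)) → 4
  σ[x='p'](γ[x; MIN(g)→b](ρ[x/w](T))) → 1
  R → 5
  ρ[y/x](R) → 5
  (σ[x='p'](γ[x; MIN(g)→b](ρ[x/w](T))) ⋈[b=h] ρ[y/x](R)) → 1

== RESULT ==
x | b | y | h
p | 1 | p | 1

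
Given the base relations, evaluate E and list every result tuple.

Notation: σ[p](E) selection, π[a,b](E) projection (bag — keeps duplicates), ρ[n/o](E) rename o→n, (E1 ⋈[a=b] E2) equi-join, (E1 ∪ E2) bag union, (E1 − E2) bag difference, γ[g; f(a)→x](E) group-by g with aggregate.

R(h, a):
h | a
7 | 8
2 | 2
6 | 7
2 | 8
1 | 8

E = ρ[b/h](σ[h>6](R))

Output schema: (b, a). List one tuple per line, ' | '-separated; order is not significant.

Row counts bottom-up:
  R → 5
  σ[h>6](R) → 1
  ρ[b/h](σ[h>6](R)) → 1

== RESULT ==
b | a
7 | 8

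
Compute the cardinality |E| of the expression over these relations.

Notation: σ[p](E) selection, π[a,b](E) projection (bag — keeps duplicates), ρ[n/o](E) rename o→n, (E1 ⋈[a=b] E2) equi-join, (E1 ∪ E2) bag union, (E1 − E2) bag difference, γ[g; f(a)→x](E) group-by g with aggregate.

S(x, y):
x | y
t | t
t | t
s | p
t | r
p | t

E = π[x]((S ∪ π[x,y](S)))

Per-node cardinality:
  S → 5
  S → 5
  π[x,y](S) → 5
  (S ∪ π[x,y](S)) → 10
  π[x]((S ∪ π[x,y](S))) → 10

|E| = 10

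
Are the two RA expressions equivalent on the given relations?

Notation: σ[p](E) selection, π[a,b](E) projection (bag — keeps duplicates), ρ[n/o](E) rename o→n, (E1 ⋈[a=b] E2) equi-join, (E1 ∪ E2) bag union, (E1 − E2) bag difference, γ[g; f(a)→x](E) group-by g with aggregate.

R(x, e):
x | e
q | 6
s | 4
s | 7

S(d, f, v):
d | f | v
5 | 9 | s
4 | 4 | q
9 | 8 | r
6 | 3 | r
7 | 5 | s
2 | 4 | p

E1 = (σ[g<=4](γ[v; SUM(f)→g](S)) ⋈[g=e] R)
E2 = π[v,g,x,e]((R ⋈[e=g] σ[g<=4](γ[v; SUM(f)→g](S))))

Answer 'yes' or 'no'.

E1 subexpression sizes:
  S → 6
  γ[v; SUM(f)→g](S) → 4
  σ[g<=4](γ[v; SUM(f)→g](S)) → 2
  R → 3
  (σ[g<=4](γ[v; SUM(f)→g](S)) ⋈[g=e] R) → 2
E2 subexpression sizes:
  R → 3
  S → 6
  γ[v; SUM(f)→g](S) → 4
  σ[g<=4](γ[v; SUM(f)→g](S)) → 2
  (R ⋈[e=g] σ[g<=4](γ[v; SUM(f)→g](S))) → 2
  π[v,g,x,e]((R ⋈[e=g] σ[g<=4](γ[v; SUM(f)→g](S)))) → 2

E1 and E2 produce the same multiset:
v | g | x | e
p | 4 | s | 4
q | 4 | s | 4

yes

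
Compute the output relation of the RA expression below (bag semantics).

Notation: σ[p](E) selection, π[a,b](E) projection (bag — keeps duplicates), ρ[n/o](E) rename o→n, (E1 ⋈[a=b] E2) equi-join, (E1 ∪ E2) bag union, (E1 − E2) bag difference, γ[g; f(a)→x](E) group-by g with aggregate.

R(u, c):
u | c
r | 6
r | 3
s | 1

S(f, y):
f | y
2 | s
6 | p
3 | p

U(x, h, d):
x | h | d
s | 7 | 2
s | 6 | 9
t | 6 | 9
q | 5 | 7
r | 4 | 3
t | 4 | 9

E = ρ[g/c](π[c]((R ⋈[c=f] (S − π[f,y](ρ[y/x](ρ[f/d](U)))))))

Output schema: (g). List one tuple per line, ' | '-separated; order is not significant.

Subexpression sizes:
  R → 3
  S → 3
  U → 6
  ρ[f/d](U) → 6
  ρ[y/x](ρ[f/d](U)) → 6
  π[f,y](ρ[y/x](ρ[f/d](U))) → 6
  (S − π[f,y](ρ[y/x](ρ[f/d](U)))) → 2
  (R ⋈[c=f] (S − π[f,y](ρ[y/x](ρ[f/d](U))))) → 2
  π[c]((R ⋈[c=f] (S − π[f,y](ρ[y/x](ρ[f/d](U)))))) → 2
  ρ[g/c](π[c]((R ⋈[c=f] (S − π[f,y](ρ[y/x](ρ[f/d](U))))))) → 2

== RESULT ==
g
3
6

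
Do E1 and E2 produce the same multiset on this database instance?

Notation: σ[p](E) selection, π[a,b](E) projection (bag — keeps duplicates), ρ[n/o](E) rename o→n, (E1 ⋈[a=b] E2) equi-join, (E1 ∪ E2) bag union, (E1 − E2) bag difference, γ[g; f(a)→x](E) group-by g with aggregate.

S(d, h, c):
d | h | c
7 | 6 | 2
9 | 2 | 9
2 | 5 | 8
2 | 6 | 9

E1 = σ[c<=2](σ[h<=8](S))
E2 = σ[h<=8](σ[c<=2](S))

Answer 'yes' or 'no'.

E1 subexpression sizes:
  S → 4
  σ[h<=8](S) → 4
  σ[c<=2](σ[h<=8](S)) → 1
E2 subexpression sizes:
  S → 4
  σ[c<=2](S) → 1
  σ[h<=8](σ[c<=2](S)) → 1

E1 and E2 produce the same multiset:
d | h | c
7 | 6 | 2

yes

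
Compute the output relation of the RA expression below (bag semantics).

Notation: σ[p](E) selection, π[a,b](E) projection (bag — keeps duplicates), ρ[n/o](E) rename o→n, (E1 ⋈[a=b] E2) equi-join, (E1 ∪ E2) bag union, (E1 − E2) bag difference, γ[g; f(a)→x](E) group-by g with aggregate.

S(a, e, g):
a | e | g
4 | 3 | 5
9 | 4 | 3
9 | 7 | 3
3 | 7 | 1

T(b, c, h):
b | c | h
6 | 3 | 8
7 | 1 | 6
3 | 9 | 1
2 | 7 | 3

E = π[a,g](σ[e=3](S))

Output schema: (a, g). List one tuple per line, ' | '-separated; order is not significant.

Row counts bottom-up:
  S → 4
  σ[e=3](S) → 1
  π[a,g](σ[e=3](S)) → 1

== RESULT ==
a | g
4 | 5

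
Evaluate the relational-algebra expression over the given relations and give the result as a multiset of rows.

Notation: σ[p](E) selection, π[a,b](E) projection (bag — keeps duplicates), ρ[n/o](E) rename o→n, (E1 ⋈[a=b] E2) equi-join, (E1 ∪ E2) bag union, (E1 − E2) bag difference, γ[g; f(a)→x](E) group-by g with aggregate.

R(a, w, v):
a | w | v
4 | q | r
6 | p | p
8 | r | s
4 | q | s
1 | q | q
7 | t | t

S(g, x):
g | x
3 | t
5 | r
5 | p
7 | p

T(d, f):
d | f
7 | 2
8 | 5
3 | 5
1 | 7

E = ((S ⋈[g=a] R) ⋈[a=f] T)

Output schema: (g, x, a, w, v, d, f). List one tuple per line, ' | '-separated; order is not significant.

Per-node cardinality:
  S → 4
  R → 6
  (S ⋈[g=a] R) → 1
  T → 4
  ((S ⋈[g=a] R) ⋈[a=f] T) → 1

== RESULT ==
g | x | a | w | v | d | f
7 | p | 7 | t | t | 1 | 7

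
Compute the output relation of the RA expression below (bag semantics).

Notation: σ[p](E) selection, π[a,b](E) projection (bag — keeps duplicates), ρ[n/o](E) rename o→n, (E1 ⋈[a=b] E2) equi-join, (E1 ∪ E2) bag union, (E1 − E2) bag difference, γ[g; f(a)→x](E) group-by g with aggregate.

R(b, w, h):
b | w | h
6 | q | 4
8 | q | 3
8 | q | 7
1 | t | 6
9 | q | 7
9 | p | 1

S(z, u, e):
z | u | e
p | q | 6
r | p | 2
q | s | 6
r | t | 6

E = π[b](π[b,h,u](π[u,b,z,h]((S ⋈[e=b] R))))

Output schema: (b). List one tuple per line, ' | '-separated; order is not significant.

Row counts bottom-up:
  S → 4
  R → 6
  (S ⋈[e=b] R) → 3
  π[u,b,z,h]((S ⋈[e=b] R)) → 3
  π[b,h,u](π[u,b,z,h]((S ⋈[e=b] R))) → 3
  π[b](π[b,h,u](π[u,b,z,h]((S ⋈[e=b] R)))) → 3

== RESULT ==
b
6
6
6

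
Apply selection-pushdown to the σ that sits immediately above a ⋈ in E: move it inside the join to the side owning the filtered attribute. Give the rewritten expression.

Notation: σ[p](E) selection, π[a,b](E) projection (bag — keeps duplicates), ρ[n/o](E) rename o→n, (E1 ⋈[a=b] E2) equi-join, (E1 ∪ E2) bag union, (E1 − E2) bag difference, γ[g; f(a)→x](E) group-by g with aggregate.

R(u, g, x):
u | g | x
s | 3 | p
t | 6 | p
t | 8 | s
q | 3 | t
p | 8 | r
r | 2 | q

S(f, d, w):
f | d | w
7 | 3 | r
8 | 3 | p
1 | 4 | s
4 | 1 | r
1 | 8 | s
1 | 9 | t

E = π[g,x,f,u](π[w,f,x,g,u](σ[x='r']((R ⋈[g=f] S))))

σ filters on x, owned by the left side.
E' = π[g,x,f,u](π[w,f,x,g,u]((σ[x='r'](R) ⋈[g=f] S)))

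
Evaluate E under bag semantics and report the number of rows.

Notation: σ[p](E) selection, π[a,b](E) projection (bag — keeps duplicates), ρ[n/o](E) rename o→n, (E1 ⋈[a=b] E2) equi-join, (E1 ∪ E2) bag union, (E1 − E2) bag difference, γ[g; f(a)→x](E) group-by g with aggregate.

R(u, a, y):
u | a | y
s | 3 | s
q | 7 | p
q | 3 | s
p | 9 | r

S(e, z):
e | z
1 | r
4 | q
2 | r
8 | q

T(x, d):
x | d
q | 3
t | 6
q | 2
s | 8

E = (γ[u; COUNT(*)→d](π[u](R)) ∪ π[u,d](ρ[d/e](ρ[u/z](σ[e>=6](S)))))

Stepwise |·|:
  R → 4
  π[u](R) → 4
  γ[u; COUNT(*)→d](π[u](R)) → 3
  S → 4
  σ[e>=6](S) → 1
  ρ[u/z](σ[e>=6](S)) → 1
  ρ[d/e](ρ[u/z](σ[e>=6](S))) → 1
  π[u,d](ρ[d/e](ρ[u/z](σ[e>=6](S)))) → 1
  (γ[u; COUNT(*)→d](π[u](R)) ∪ π[u,d](ρ[d/e](ρ[u/z](σ[e>=6](S))))) → 4

|E| = 4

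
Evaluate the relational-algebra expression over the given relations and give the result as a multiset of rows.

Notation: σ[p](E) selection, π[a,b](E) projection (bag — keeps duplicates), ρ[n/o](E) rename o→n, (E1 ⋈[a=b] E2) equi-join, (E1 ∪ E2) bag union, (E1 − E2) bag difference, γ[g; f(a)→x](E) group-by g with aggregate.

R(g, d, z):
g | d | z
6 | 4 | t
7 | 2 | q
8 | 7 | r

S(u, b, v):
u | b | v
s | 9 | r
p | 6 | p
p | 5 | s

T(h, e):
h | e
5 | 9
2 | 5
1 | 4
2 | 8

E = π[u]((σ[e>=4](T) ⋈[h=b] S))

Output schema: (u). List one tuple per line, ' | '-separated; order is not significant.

Stepwise |·|:
  T → 4
  σ[e>=4](T) → 4
  S → 3
  (σ[e>=4](T) ⋈[h=b] S) → 1
  π[u]((σ[e>=4](T) ⋈[h=b] S)) → 1

== RESULT ==
u
p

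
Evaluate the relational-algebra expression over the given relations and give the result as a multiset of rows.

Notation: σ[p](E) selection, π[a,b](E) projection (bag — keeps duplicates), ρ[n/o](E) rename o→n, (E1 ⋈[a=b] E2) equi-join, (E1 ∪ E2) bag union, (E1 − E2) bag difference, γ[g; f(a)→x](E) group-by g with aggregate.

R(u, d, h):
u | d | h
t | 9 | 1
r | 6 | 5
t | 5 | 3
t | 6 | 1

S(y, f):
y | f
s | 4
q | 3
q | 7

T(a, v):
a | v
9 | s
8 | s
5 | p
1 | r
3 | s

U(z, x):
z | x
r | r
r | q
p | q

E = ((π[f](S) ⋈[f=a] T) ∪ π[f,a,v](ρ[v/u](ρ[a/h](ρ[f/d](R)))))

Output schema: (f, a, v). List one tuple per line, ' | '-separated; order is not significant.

Stepwise |·|:
  S → 3
  π[f](S) → 3
  T → 5
  (π[f](S) ⋈[f=a] T) → 1
  R → 4
  ρ[f/d](R) → 4
  ρ[a/h](ρ[f/d](R)) → 4
  ρ[v/u](ρ[a/h](ρ[f/d](R))) → 4
  π[f,a,v](ρ[v/u](ρ[a/h](ρ[f/d](R)))) → 4
  ((π[f](S) ⋈[f=a] T) ∪ π[f,a,v](ρ[v/u](ρ[a/h](ρ[f/d](R))))) → 5

== RESULT ==
f | a | v
3 | 3 | s
5 | 3 | t
6 | 1 | t
6 | 5 | r
9 | 1 | t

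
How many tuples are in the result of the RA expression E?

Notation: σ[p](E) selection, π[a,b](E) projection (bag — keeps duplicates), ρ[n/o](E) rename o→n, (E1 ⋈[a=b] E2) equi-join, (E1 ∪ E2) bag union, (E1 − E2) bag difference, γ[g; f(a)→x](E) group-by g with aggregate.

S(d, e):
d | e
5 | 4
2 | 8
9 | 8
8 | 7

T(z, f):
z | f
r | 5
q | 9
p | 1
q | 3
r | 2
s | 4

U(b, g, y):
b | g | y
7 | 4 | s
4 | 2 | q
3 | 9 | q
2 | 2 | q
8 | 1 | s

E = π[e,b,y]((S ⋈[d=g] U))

Subexpression sizes:
  S → 4
  U → 5
  (S ⋈[d=g] U) → 3
  π[e,b,y]((S ⋈[d=g] U)) → 3

|E| = 3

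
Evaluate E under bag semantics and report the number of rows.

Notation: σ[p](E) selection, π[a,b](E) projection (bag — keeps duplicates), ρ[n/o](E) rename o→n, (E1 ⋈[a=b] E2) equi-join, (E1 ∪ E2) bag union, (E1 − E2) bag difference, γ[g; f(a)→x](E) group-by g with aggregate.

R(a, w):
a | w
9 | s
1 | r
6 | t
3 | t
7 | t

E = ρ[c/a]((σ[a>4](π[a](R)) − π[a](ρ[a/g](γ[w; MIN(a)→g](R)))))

Per-node cardinality:
  R → 5
  π[a](R) → 5
  σ[a>4](π[a](R)) → 3
  R → 5
  γ[w; MIN(a)→g](R) → 3
  ρ[a/g](γ[w; MIN(a)→g](R)) → 3
  π[a](ρ[a/g](γ[w; MIN(a)→g](R))) → 3
  (σ[a>4](π[a](R)) − π[a](ρ[a/g](γ[w; MIN(a)→g](R)))) → 2
  ρ[c/a]((σ[a>4](π[a](R)) − π[a](ρ[a/g](γ[w; MIN(a)→g](R))))) → 2

|E| = 2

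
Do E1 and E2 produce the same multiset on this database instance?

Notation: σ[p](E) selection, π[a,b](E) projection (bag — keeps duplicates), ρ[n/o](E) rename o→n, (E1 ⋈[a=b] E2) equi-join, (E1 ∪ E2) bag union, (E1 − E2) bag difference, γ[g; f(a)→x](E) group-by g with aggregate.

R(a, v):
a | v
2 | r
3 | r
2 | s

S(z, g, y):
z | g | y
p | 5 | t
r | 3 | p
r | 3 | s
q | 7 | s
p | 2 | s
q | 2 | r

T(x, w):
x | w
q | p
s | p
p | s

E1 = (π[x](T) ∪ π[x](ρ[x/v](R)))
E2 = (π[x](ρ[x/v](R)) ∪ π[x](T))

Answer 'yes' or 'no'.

E1 per-node cardinality:
  T → 3
  π[x](T) → 3
  R → 3
  ρ[x/v](R) → 3
  π[x](ρ[x/v](R)) → 3
  (π[x](T) ∪ π[x](ρ[x/v](R))) → 6
E2 per-node cardinality:
  R → 3
  ρ[x/v](R) → 3
  π[x](ρ[x/v](R)) → 3
  T → 3
  π[x](T) → 3
  (π[x](ρ[x/v](R)) ∪ π[x](T)) → 6

E1 and E2 produce the same multiset:
x
p
q
r
r
s
s

yes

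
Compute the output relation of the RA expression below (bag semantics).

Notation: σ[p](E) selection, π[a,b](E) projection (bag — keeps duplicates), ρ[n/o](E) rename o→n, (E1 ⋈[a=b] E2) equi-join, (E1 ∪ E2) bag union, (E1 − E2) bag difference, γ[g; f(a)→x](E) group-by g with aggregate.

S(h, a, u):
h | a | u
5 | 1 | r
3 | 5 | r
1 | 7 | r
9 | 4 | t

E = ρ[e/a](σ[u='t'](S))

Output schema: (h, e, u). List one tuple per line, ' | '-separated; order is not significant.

Row counts bottom-up:
  S → 4
  σ[u='t'](S) → 1
  ρ[e/a](σ[u='t'](S)) → 1

== RESULT ==
h | e | u
9 | 4 | t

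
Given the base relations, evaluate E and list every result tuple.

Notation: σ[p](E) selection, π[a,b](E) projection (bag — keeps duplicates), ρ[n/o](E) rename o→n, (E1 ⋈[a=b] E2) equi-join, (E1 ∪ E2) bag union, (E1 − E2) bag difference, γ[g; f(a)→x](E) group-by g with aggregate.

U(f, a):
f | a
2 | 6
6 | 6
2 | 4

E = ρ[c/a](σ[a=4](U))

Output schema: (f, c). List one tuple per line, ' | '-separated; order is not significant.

Row counts bottom-up:
  U → 3
  σ[a=4](U) → 1
  ρ[c/a](σ[a=4](U)) → 1

== RESULT ==
f | c
2 | 4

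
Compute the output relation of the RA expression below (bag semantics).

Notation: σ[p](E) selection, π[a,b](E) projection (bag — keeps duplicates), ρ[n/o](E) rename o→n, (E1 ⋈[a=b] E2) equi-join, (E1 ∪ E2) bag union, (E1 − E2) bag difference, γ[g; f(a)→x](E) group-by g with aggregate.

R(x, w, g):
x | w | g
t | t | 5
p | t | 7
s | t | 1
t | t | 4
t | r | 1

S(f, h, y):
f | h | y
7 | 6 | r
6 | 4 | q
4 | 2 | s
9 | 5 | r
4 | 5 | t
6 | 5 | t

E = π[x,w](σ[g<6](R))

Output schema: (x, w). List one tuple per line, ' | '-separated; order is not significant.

Row counts bottom-up:
  R → 5
  σ[g<6](R) → 4
  π[x,w](σ[g<6](R)) → 4

== RESULT ==
x | w
s | t
t | r
t | t
t | t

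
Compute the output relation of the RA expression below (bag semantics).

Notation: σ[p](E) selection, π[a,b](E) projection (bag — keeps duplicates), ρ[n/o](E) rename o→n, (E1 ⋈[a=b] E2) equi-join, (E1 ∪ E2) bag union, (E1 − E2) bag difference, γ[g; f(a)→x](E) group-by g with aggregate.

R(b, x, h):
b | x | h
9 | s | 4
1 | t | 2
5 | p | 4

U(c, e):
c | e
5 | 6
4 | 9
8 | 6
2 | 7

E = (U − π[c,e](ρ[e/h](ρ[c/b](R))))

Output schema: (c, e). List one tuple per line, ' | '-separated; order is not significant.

Subexpression sizes:
  U → 4
  R → 3
  ρ[c/b](R) → 3
  ρ[e/h](ρ[c/b](R)) → 3
  π[c,e](ρ[e/h](ρ[c/b](R))) → 3
  (U − π[c,e](ρ[e/h](ρ[c/b](R)))) → 4

== RESULT ==
c | e
2 | 7
4 | 9
5 | 6
8 | 6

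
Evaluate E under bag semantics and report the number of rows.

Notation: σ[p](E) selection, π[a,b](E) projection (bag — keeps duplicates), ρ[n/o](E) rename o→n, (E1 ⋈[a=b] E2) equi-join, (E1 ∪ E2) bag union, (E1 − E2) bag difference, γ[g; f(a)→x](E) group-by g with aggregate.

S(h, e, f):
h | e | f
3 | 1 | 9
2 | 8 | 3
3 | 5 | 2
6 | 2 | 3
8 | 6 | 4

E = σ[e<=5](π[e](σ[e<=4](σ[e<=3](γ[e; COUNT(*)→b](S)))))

Row counts bottom-up:
  S → 5
  γ[e; COUNT(*)→b](S) → 5
  σ[e<=3](γ[e; COUNT(*)→b](S)) → 2
  σ[e<=4](σ[e<=3](γ[e; COUNT(*)→b](S))) → 2
  π[e](σ[e<=4](σ[e<=3](γ[e; COUNT(*)→b](S)))) → 2
  σ[e<=5](π[e](σ[e<=4](σ[e<=3](γ[e; COUNT(*)→b](S))))) → 2

|E| = 2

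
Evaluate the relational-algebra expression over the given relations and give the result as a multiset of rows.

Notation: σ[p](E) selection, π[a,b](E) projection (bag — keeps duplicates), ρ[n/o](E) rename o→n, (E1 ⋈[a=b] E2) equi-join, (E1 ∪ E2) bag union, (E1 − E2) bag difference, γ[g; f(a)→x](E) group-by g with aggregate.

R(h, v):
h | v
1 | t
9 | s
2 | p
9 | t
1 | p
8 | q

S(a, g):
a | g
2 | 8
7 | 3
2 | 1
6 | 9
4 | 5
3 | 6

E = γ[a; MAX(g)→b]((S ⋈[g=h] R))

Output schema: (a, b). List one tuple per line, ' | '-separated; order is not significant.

Subexpression sizes:
  S → 6
  R → 6
  (S ⋈[g=h] R) → 5
  γ[a; MAX(g)→b]((S ⋈[g=h] R)) → 2

== RESULT ==
a | b
2 | 8
6 | 9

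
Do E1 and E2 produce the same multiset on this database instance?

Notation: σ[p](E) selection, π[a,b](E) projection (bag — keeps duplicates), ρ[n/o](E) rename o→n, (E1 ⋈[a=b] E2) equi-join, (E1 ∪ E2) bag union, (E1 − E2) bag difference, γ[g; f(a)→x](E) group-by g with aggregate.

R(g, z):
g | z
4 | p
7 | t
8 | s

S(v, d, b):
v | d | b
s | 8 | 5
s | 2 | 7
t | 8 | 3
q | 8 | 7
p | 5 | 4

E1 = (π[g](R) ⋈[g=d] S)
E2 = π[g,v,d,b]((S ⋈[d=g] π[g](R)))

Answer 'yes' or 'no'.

E1 stepwise |·|:
  R → 3
  π[g](R) → 3
  S → 5
  (π[g](R) ⋈[g=d] S) → 3
E2 stepwise |·|:
  S → 5
  R → 3
  π[g](R) → 3
  (S ⋈[d=g] π[g](R)) → 3
  π[g,v,d,b]((S ⋈[d=g] π[g](R))) → 3

E1 and E2 produce the same multiset:
g | v | d | b
8 | q | 8 | 7
8 | s | 8 | 5
8 | t | 8 | 3

yes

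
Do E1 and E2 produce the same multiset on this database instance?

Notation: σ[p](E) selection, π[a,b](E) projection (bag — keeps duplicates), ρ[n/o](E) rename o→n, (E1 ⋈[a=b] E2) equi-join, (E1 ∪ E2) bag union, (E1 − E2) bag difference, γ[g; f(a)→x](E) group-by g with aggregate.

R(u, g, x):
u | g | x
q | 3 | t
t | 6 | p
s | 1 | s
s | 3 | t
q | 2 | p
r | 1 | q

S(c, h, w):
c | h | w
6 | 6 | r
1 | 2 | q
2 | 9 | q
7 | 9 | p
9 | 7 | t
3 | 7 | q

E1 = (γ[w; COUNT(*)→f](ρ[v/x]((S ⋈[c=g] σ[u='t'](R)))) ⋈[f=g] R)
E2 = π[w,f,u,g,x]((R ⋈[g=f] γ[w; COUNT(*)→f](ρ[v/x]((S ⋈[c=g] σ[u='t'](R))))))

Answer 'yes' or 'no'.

E1 stepwise |·|:
  S → 6
  R → 6
  σ[u='t'](R) → 1
  (S ⋈[c=g] σ[u='t'](R)) → 1
  ρ[v/x]((S ⋈[c=g] σ[u='t'](R))) → 1
  γ[w; COUNT(*)→f](ρ[v/x]((S ⋈[c=g] σ[u='t'](R)))) → 1
  R → 6
  (γ[w; COUNT(*)→f](ρ[v/x]((S ⋈[c=g] σ[u='t'](R)))) ⋈[f=g] R) → 2
E2 stepwise |·|:
  R → 6
  S → 6
  R → 6
  σ[u='t'](R) → 1
  (S ⋈[c=g] σ[u='t'](R)) → 1
  ρ[v/x]((S ⋈[c=g] σ[u='t'](R))) → 1
  γ[w; COUNT(*)→f](ρ[v/x]((S ⋈[c=g] σ[u='t'](R)))) → 1
  (R ⋈[g=f] γ[w; COUNT(*)→f](ρ[v/x]((S ⋈[c=g] σ[u='t'](R))))) → 2
  π[w,f,u,g,x]((R ⋈[g=f] γ[w; COUNT(*)→f](ρ[v/x]((S ⋈[c=g] σ[u='t'](R)))))) → 2

E1 and E2 produce the same multiset:
w | f | u | g | x
r | 1 | r | 1 | q
r | 1 | s | 1 | s

yes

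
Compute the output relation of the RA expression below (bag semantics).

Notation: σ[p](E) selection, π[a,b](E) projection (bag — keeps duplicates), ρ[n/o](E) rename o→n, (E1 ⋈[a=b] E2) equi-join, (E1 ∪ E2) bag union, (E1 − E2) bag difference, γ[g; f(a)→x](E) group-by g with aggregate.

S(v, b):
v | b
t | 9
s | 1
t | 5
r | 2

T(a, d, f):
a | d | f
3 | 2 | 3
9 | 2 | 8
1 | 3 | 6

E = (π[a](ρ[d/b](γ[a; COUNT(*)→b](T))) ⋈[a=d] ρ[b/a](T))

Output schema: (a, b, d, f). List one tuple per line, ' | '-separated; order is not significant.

Subexpression sizes:
  T → 3
  γ[a; COUNT(*)→b](T) → 3
  ρ[d/b](γ[a; COUNT(*)→b](T)) → 3
  π[a](ρ[d/b](γ[a; COUNT(*)→b](T))) → 3
  T → 3
  ρ[b/a](T) → 3
  (π[a](ρ[d/b](γ[a; COUNT(*)→b](T))) ⋈[a=d] ρ[b/a](T)) → 1

== RESULT ==
a | b | d | f
3 | 1 | 3 | 6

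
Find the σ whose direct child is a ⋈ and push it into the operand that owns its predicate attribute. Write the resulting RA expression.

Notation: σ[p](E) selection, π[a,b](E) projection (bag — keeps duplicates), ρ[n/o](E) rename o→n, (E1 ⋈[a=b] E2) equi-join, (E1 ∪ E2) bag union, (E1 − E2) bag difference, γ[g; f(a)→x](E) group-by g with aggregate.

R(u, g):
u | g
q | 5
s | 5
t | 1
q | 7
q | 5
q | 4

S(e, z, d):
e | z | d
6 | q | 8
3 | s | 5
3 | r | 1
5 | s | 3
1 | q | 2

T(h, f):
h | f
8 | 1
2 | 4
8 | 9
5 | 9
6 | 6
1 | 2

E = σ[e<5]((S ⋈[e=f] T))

σ filters on e, owned by the left side.
E' = (σ[e<5](S) ⋈[e=f] T)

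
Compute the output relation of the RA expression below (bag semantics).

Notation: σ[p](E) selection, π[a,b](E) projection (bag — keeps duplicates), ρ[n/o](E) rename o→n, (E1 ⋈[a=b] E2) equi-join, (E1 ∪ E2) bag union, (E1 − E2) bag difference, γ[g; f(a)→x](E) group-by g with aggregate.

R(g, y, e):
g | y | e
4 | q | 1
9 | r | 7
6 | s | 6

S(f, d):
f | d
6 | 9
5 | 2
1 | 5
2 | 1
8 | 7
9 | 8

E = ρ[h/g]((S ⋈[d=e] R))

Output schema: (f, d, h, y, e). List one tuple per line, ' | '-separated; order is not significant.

Stepwise |·|:
  S → 6
  R → 3
  (S ⋈[d=e] R) → 2
  ρ[h/g]((S ⋈[d=e] R)) → 2

== RESULT ==
f | d | h | y | e
2 | 1 | 4 | q | 1
8 | 7 | 9 | r | 7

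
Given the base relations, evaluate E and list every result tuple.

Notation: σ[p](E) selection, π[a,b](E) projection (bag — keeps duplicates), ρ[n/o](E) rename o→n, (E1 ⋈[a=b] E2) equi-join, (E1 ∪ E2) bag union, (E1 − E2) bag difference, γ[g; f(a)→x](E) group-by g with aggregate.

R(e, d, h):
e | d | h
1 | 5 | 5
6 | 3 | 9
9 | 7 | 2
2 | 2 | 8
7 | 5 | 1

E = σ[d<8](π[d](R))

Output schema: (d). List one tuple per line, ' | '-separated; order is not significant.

Per-node cardinality:
  R → 5
  π[d](R) → 5
  σ[d<8](π[d](R)) → 5

== RESULT ==
d
2
3
5
5
7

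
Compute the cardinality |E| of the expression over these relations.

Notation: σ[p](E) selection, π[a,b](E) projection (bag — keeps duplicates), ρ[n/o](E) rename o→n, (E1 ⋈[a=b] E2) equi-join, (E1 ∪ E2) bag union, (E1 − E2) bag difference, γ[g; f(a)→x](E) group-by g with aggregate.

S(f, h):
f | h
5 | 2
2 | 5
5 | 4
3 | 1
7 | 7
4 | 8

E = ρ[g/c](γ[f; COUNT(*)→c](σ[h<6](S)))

Subexpression sizes:
  S → 6
  σ[h<6](S) → 4
  γ[f; COUNT(*)→c](σ[h<6](S)) → 3
  ρ[g/c](γ[f; COUNT(*)→c](σ[h<6](S))) → 3

|E| = 3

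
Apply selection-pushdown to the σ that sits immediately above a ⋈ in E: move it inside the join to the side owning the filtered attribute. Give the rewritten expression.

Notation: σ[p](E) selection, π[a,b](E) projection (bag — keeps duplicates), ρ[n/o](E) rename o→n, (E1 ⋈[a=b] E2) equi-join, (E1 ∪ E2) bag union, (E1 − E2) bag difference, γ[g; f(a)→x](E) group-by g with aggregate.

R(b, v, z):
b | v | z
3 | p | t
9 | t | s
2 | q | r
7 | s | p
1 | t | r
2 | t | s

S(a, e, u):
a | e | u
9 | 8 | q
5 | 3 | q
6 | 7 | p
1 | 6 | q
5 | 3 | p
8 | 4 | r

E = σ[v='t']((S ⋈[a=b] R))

σ filters on v, owned by the right side.
E' = (S ⋈[a=b] σ[v='t'](R))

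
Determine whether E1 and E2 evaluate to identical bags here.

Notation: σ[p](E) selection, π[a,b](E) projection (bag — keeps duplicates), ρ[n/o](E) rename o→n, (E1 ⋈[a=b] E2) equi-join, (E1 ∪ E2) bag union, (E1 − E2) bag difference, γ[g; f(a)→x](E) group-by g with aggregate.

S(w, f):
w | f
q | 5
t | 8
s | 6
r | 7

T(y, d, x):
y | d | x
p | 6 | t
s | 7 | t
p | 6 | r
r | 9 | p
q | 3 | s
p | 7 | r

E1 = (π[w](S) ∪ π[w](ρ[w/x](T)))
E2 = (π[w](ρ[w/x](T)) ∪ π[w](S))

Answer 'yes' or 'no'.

E1 stepwise |·|:
  S → 4
  π[w](S) → 4
  T → 6
  ρ[w/x](T) → 6
  π[w](ρ[w/x](T)) → 6
  (π[w](S) ∪ π[w](ρ[w/x](T))) → 10
E2 stepwise |·|:
  T → 6
  ρ[w/x](T) → 6
  π[w](ρ[w/x](T)) → 6
  S → 4
  π[w](S) → 4
  (π[w](ρ[w/x](T)) ∪ π[w](S)) → 10

E1 and E2 produce the same multiset:
w
p
q
r
r
r
s
s
t
t
t

yes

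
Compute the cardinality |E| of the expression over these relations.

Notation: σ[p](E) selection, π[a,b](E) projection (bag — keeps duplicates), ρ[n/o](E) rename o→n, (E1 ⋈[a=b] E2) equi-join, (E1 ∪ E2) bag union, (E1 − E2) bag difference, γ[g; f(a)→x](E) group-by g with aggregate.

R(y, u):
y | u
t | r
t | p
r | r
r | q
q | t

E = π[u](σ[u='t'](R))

Subexpression sizes:
  R → 5
  σ[u='t'](R) → 1
  π[u](σ[u='t'](R)) → 1

|E| = 1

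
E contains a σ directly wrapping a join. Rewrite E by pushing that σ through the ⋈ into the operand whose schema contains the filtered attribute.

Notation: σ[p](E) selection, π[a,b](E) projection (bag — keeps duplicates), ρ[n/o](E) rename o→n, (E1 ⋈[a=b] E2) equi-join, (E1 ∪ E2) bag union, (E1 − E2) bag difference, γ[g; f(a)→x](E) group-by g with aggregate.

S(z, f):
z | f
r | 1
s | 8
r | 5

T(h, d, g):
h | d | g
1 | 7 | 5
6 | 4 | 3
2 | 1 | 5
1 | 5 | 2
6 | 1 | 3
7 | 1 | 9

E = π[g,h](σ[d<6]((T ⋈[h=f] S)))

σ filters on d, owned by the left side.
E' = π[g,h]((σ[d<6](T) ⋈[h=f] S))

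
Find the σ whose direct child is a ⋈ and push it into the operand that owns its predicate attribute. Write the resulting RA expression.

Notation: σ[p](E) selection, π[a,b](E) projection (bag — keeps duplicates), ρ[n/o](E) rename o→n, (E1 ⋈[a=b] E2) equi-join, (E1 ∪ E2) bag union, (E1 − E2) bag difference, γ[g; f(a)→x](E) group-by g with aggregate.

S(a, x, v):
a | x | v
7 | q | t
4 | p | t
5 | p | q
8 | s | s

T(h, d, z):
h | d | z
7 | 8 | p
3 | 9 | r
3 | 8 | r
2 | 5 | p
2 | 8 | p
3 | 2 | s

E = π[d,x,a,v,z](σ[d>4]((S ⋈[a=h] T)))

σ filters on d, owned by the right side.
E' = π[d,x,a,v,z]((S ⋈[a=h] σ[d>4](T)))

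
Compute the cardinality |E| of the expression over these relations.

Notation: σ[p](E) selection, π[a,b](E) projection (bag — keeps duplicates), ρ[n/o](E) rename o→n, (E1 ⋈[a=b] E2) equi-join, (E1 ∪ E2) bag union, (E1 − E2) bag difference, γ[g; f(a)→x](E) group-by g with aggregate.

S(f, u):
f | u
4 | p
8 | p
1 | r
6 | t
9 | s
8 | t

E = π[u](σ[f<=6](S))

Subexpression sizes:
  S → 6
  σ[f<=6](S) → 3
  π[u](σ[f<=6](S)) → 3

|E| = 3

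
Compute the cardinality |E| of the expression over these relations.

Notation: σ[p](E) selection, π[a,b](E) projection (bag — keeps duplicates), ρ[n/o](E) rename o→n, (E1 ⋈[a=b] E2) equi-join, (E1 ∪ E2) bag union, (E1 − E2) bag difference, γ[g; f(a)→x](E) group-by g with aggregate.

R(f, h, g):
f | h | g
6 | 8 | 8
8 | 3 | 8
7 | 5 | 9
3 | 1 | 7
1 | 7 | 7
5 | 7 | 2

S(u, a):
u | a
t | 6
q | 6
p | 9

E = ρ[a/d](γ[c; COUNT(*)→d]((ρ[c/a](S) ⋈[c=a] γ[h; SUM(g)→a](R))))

Row counts bottom-up:
  S → 3
  ρ[c/a](S) → 3
  R → 6
  γ[h; SUM(g)→a](R) → 5
  (ρ[c/a](S) ⋈[c=a] γ[h; SUM(g)→a](R)) → 2
  γ[c; COUNT(*)→d]((ρ[c/a](S) ⋈[c=a] γ[h; SUM(g)→a](R))) → 1
  ρ[a/d](γ[c; COUNT(*)→d]((ρ[c/a](S) ⋈[c=a] γ[h; SUM(g)→a](R)))) → 1

|E| = 1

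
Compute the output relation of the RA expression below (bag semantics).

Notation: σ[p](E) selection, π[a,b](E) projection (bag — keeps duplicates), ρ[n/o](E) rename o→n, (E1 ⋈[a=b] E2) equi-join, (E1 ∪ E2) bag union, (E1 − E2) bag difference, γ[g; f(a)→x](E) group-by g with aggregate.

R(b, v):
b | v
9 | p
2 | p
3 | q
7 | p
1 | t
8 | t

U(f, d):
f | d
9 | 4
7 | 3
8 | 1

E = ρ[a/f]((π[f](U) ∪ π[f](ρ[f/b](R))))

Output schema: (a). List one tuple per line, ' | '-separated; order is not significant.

Stepwise |·|:
  U → 3
  π[f](U) → 3
  R → 6
  ρ[f/b](R) → 6
  π[f](ρ[f/b](R)) → 6
  (π[f](U) ∪ π[f](ρ[f/b](R))) → 9
  ρ[a/f]((π[f](U) ∪ π[f](ρ[f/b](R)))) → 9

== RESULT ==
a
1
2
3
7
7
8
8
9
9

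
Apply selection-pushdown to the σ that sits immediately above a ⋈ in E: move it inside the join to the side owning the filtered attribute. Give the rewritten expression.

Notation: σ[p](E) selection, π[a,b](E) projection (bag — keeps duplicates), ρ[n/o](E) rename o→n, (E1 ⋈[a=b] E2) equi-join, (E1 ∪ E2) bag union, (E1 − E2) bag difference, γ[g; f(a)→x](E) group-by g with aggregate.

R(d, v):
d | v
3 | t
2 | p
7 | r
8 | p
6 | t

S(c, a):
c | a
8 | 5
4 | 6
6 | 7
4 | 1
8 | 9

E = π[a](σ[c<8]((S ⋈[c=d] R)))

σ filters on c, owned by the left side.
E' = π[a]((σ[c<8](S) ⋈[c=d] R))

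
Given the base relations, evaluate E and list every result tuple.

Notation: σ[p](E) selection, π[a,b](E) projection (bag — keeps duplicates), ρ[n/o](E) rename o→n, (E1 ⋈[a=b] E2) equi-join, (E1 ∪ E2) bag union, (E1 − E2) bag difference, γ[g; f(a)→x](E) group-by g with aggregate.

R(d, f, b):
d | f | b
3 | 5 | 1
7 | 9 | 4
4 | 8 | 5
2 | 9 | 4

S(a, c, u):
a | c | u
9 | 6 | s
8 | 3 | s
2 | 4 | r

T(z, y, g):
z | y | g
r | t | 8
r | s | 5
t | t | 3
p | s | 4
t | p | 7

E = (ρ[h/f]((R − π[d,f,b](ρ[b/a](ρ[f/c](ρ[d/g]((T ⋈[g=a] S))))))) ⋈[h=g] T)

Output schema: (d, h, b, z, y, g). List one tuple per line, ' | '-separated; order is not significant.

Per-node cardinality:
  R → 4
  T → 5
  S → 3
  (T ⋈[g=a] S) → 1
  ρ[d/g]((T ⋈[g=a] S)) → 1
  ρ[f/c](ρ[d/g]((T ⋈[g=a] S))) → 1
  ρ[b/a](ρ[f/c](ρ[d/g]((T ⋈[g=a] S)))) → 1
  π[d,f,b](ρ[b/a](ρ[f/c](ρ[d/g]((T ⋈[g=a] S))))) → 1
  (R − π[d,f,b](ρ[b/a](ρ[f/c](ρ[d/g]((T ⋈[g=a] S)))))) → 4
  ρ[h/f]((R − π[d,f,b](ρ[b/a](ρ[f/c](ρ[d/g]((T ⋈[g=a] S))))))) → 4
  T → 5
  (ρ[h/f]((R − π[d,f,b](ρ[b/a](ρ[f/c](ρ[d/g]((T ⋈[g=a] S))))))) ⋈[h=g] T) → 2

== RESULT ==
d | h | b | z | y | g
3 | 5 | 1 | r | s | 5
4 | 8 | 5 | r | t | 8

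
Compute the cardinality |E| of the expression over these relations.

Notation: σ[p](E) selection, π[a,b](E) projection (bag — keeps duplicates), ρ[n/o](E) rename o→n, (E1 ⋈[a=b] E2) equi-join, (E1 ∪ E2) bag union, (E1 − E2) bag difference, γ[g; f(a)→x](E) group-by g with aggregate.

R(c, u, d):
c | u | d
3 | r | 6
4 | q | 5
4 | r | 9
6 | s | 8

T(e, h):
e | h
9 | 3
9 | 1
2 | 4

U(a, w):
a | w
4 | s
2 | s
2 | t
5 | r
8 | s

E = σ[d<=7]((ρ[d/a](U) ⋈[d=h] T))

Per-node cardinality:
  U → 5
  ρ[d/a](U) → 5
  T → 3
  (ρ[d/a](U) ⋈[d=h] T) → 1
  σ[d<=7]((ρ[d/a](U) ⋈[d=h] T)) → 1

|E| = 1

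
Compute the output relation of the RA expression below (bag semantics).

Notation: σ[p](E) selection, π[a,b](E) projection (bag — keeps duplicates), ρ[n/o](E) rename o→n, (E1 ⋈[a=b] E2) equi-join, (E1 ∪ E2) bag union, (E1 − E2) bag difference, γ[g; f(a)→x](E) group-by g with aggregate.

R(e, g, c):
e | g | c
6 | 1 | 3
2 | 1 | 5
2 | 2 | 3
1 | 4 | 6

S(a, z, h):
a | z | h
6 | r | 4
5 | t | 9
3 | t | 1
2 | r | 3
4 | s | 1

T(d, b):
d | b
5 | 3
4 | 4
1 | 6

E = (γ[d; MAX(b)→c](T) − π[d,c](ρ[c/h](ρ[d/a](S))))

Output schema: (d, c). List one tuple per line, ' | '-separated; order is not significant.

Per-node cardinality:
  T → 3
  γ[d; MAX(b)→c](T) → 3
  S → 5
  ρ[d/a](S) → 5
  ρ[c/h](ρ[d/a](S)) → 5
  π[d,c](ρ[c/h](ρ[d/a](S))) → 5
  (γ[d; MAX(b)→c](T) − π[d,c](ρ[c/h](ρ[d/a](S)))) → 3

== RESULT ==
d | c
1 | 6
4 | 4
5 | 3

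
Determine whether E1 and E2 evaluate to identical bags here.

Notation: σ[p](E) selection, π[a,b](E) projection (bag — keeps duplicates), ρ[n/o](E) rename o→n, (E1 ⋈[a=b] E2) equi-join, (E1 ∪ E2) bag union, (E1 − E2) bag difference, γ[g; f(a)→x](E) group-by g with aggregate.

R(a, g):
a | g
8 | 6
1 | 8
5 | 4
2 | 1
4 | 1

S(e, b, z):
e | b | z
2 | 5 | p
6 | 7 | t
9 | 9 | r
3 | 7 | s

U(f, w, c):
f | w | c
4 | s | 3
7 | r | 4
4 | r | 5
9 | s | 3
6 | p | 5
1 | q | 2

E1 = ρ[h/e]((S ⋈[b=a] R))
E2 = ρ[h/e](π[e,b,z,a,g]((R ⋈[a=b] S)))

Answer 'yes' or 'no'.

E1 per-node cardinality:
  S → 4
  R → 5
  (S ⋈[b=a] R) → 1
  ρ[h/e]((S ⋈[b=a] R)) → 1
E2 per-node cardinality:
  R → 5
  S → 4
  (R ⋈[a=b] S) → 1
  π[e,b,z,a,g]((R ⋈[a=b] S)) → 1
  ρ[h/e](π[e,b,z,a,g]((R ⋈[a=b] S))) → 1

E1 and E2 produce the same multiset:
h | b | z | a | g
2 | 5 | p | 5 | 4

yes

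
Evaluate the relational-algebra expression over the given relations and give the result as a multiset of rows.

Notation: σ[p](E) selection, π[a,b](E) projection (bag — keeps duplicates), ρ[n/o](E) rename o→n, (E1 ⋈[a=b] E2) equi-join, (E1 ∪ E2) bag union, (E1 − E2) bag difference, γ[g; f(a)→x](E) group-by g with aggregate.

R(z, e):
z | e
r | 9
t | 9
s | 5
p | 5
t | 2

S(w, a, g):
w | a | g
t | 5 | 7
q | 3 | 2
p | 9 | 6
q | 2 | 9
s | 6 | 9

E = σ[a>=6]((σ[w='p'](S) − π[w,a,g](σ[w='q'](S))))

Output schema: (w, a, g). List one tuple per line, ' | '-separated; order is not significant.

Per-node cardinality:
  S → 5
  σ[w='p'](S) → 1
  S → 5
  σ[w='q'](S) → 2
  π[w,a,g](σ[w='q'](S)) → 2
  (σ[w='p'](S) − π[w,a,g](σ[w='q'](S))) → 1
  σ[a>=6]((σ[w='p'](S) − π[w,a,g](σ[w='q'](S)))) → 1

== RESULT ==
w | a | g
p | 9 | 6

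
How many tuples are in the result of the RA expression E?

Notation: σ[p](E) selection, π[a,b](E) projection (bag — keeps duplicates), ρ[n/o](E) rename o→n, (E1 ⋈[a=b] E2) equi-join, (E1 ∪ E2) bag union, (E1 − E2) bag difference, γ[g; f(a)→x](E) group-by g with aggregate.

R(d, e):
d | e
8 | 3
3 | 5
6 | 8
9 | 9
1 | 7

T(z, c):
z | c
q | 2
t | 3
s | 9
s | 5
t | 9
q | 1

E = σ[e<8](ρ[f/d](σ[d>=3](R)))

Subexpression sizes:
  R → 5
  σ[d>=3](R) → 4
  ρ[f/d](σ[d>=3](R)) → 4
  σ[e<8](ρ[f/d](σ[d>=3](R))) → 2

|E| = 2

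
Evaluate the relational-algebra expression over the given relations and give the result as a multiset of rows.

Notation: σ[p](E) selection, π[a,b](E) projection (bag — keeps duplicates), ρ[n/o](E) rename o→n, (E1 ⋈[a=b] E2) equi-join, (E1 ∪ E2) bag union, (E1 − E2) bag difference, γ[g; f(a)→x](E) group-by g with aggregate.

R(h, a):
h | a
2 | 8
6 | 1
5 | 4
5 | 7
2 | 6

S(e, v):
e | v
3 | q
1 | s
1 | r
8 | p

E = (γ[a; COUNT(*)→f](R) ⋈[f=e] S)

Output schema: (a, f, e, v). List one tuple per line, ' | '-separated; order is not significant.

Per-node cardinality:
  R → 5
  γ[a; COUNT(*)→f](R) → 5
  S → 4
  (γ[a; COUNT(*)→f](R) ⋈[f=e] S) → 10

== RESULT ==
a | f | e | v
1 | 1 | 1 | r
1 | 1 | 1 | s
4 | 1 | 1 | r
4 | 1 | 1 | s
6 | 1 | 1 | r
6 | 1 | 1 | s
7 | 1 | 1 | r
7 | 1 | 1 | s
8 | 1 | 1 | r
8 | 1 | 1 | s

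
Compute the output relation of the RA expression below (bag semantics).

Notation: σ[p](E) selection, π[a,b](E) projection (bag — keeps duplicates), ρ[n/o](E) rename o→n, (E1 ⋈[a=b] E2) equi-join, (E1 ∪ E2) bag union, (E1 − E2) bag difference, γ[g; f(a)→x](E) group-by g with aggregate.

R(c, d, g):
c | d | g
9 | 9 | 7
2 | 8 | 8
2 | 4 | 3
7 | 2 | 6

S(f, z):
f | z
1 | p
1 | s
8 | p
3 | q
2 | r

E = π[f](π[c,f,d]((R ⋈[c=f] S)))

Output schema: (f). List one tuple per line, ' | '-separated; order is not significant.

Stepwise |·|:
  R → 4
  S → 5
  (R ⋈[c=f] S) → 2
  π[c,f,d]((R ⋈[c=f] S)) → 2
  π[f](π[c,f,d]((R ⋈[c=f] S))) → 2

== RESULT ==
f
2
2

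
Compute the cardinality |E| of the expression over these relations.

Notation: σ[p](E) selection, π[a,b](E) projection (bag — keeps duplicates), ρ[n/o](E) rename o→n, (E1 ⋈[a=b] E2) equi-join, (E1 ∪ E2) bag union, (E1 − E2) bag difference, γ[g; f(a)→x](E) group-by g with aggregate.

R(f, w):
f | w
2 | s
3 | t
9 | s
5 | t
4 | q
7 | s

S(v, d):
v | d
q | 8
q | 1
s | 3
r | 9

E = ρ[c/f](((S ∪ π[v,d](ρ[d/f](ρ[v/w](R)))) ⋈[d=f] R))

Stepwise |·|:
  S → 4
  R → 6
  ρ[v/w](R) → 6
  ρ[d/f](ρ[v/w](R)) → 6
  π[v,d](ρ[d/f](ρ[v/w](R))) → 6
  (S ∪ π[v,d](ρ[d/f](ρ[v/w](R)))) → 10
  R → 6
  ((S ∪ π[v,d](ρ[d/f](ρ[v/w](R)))) ⋈[d=f] R) → 8
  ρ[c/f](((S ∪ π[v,d](ρ[d/f](ρ[v/w](R)))) ⋈[d=f] R)) → 8

|E| = 8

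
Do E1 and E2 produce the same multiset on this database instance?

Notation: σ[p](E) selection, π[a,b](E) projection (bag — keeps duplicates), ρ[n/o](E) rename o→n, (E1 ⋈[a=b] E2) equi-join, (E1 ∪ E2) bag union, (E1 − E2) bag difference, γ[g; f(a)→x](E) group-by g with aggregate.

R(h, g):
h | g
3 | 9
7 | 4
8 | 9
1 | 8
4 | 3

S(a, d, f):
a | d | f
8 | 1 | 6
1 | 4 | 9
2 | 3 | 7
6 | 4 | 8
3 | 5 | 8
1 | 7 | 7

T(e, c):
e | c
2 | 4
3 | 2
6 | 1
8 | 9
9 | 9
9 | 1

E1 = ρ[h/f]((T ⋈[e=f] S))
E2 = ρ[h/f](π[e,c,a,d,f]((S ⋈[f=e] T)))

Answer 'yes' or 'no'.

E1 subexpression sizes:
  T → 6
  S → 6
  (T ⋈[e=f] S) → 5
  ρ[h/f]((T ⋈[e=f] S)) → 5
E2 subexpression sizes:
  S → 6
  T → 6
  (S ⋈[f=e] T) → 5
  π[e,c,a,d,f]((S ⋈[f=e] T)) → 5
  ρ[h/f](π[e,c,a,d,f]((S ⋈[f=e] T))) → 5

E1 and E2 produce the same multiset:
e | c | a | d | h
6 | 1 | 8 | 1 | 6
8 | 9 | 3 | 5 | 8
8 | 9 | 6 | 4 | 8
9 | 1 | 1 | 4 | 9
9 | 9 | 1 | 4 | 9

yes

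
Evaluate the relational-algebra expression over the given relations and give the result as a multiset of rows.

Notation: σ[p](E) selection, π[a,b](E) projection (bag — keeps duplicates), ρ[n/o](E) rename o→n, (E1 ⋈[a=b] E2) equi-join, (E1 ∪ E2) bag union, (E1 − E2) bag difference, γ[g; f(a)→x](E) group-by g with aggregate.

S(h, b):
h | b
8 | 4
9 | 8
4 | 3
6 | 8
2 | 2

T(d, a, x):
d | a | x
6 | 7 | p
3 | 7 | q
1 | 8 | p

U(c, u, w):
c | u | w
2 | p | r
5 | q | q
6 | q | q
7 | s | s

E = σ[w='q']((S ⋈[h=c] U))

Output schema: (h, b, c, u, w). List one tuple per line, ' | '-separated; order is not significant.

Subexpression sizes:
  S → 5
  U → 4
  (S ⋈[h=c] U) → 2
  σ[w='q']((S ⋈[h=c] U)) → 1

== RESULT ==
h | b | c | u | w
6 | 8 | 6 | q | q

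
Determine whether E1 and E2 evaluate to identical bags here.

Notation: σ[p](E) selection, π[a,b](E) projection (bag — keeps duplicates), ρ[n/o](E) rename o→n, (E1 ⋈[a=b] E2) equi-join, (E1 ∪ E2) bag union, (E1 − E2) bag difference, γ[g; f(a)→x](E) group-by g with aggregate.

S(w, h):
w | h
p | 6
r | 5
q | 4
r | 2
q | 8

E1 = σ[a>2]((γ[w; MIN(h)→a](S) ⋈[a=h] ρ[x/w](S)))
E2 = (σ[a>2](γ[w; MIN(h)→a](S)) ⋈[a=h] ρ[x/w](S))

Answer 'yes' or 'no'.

E1 row counts bottom-up:
  S → 5
  γ[w; MIN(h)→a](S) → 3
  S → 5
  ρ[x/w](S) → 5
  (γ[w; MIN(h)→a](S) ⋈[a=h] ρ[x/w](S)) → 3
  σ[a>2]((γ[w; MIN(h)→a](S) ⋈[a=h] ρ[x/w](S))) → 2
E2 row counts bottom-up:
  S → 5
  γ[w; MIN(h)→a](S) → 3
  σ[a>2](γ[w; MIN(h)→a](S)) → 2
  S → 5
  ρ[x/w](S) → 5
  (σ[a>2](γ[w; MIN(h)→a](S)) ⋈[a=h] ρ[x/w](S)) → 2

E1 and E2 produce the same multiset:
w | a | x | h
p | 6 | p | 6
q | 4 | q | 4

yes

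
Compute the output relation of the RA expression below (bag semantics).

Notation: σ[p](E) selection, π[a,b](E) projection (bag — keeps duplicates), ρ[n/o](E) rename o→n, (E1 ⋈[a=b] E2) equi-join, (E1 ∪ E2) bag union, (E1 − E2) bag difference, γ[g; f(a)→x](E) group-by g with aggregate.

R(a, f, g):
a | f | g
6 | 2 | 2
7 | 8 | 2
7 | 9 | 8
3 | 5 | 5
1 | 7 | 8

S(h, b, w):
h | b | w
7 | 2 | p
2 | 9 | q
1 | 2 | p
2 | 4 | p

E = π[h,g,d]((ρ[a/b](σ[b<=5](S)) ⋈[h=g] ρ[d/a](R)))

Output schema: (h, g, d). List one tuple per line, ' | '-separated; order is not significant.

Subexpression sizes:
  S → 4
  σ[b<=5](S) → 3
  ρ[a/b](σ[b<=5](S)) → 3
  R → 5
  ρ[d/a](R) → 5
  (ρ[a/b](σ[b<=5](S)) ⋈[h=g] ρ[d/a](R)) → 2
  π[h,g,d]((ρ[a/b](σ[b<=5](S)) ⋈[h=g] ρ[d/a](R))) → 2

== RESULT ==
h | g | d
2 | 2 | 6
2 | 2 | 7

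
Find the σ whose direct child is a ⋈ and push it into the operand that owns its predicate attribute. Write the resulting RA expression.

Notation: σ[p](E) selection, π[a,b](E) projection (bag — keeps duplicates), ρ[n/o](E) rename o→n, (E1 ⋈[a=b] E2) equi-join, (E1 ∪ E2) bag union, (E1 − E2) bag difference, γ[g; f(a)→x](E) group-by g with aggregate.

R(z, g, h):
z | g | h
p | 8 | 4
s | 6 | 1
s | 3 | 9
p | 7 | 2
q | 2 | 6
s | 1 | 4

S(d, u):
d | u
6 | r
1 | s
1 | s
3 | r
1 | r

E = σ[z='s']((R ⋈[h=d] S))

σ filters on z, owned by the left side.
E' = (σ[z='s'](R) ⋈[h=d] S)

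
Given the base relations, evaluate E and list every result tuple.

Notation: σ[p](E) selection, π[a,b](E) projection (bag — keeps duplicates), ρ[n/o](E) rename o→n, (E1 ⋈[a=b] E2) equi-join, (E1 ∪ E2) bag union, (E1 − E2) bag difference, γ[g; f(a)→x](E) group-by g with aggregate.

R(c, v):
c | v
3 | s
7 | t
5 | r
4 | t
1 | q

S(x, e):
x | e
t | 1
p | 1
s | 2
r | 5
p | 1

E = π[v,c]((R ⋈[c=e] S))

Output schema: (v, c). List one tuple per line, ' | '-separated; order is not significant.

Subexpression sizes:
  R → 5
  S → 5
  (R ⋈[c=e] S) → 4
  π[v,c]((R ⋈[c=e] S)) → 4

== RESULT ==
v | c
q | 1
q | 1
q | 1
r | 5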